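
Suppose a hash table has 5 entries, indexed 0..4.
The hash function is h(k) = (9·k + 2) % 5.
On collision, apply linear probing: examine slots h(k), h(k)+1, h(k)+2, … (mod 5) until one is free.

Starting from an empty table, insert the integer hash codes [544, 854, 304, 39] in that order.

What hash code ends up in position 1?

39

544 hashes to 3; slot 3 is free -> place at 3.
854 hashes to 3; 3 taken -> place at 4.
304 hashes to 3; 3,4 taken -> place at 0.
39 hashes to 3; 3,4,0 taken -> place at 1.
Table: [304, 39, ., 544, 854]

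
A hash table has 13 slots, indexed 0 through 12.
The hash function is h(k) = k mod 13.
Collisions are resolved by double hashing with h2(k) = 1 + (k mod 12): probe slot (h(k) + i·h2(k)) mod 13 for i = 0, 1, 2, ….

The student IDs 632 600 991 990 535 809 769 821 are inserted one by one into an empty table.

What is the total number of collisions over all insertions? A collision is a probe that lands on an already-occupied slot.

10

Insert 632: h=8, slot 8 empty → index 8.
Insert 600: h=2, slot 2 empty → index 2.
Insert 991: h=3, slot 3 empty → index 3.
Insert 990: h=2, h2=7, slot 2 occupied → index 9.
Insert 535: h=2, h2=8, slot 2 occupied → index 10.
Insert 809: h=3, h2=6, slots 3,9,2,8 occupied → index 1.
Insert 769: h=2, h2=2, slot 2 occupied → index 4.
Insert 821: h=2, h2=6, slots 2,8,1 occupied → index 7.
Table: [., 809, 600, 991, 769, ., ., 821, 632, 990, 535, ., .]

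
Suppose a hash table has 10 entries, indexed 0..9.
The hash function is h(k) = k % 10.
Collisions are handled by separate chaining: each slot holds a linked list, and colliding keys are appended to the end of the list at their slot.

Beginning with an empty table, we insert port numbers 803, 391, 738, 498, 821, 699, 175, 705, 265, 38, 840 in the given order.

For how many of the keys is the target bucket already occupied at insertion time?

Insert 803: h=3, bucket 3 empty → new chain.
Insert 391: h=1, bucket 1 empty → new chain.
Insert 738: h=8, bucket 8 empty → new chain.
Insert 498: h=8, bucket 8 nonempty → append to chain.
Insert 821: h=1, bucket 1 nonempty → append to chain.
Insert 699: h=9, bucket 9 empty → new chain.
Insert 175: h=5, bucket 5 empty → new chain.
Insert 705: h=5, bucket 5 nonempty → append to chain.
Insert 265: h=5, bucket 5 nonempty → append to chain.
Insert 38: h=8, bucket 8 nonempty → append to chain.
Insert 840: h=0, bucket 0 empty → new chain.
Final buckets:
0: 840
1: 391 -> 821
2: .
3: 803
4: .
5: 175 -> 705 -> 265
6: .
7: .
8: 738 -> 498 -> 38
9: 699

5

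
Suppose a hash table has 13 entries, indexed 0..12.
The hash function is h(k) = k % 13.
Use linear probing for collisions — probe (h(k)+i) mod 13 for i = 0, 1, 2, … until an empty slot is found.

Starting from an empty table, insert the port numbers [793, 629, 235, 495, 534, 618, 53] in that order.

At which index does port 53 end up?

Insert 793: h=0, slot 0 empty -> index 0.
Insert 629: h=5, slot 5 empty -> index 5.
Insert 235: h=1, slot 1 empty -> index 1.
Insert 495: h=1, slot 1 occupied -> index 2.
Insert 534: h=1, slots 1,2 occupied -> index 3.
Insert 618: h=7, slot 7 empty -> index 7.
Insert 53: h=1, slots 1,2,3 occupied -> index 4.
Table: [793, 235, 495, 534, 53, 629, ∅, 618, ∅, ∅, ∅, ∅, ∅]

4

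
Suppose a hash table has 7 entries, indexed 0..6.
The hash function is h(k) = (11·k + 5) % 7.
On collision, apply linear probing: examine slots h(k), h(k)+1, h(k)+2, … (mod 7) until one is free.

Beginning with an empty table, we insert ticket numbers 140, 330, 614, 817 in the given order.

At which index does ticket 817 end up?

140 hashes to 5; slot 5 is free => place at 5.
330 hashes to 2; slot 2 is free => place at 2.
614 hashes to 4; slot 4 is free => place at 4.
817 hashes to 4; 4,5 taken => place at 6.
Table: [., ., 330, ., 614, 140, 817]

6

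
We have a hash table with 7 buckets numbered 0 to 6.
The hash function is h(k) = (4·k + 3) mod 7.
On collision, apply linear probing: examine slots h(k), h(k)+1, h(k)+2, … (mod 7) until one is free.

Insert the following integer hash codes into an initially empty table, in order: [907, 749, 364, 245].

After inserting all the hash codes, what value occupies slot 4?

364

907 hashes to 5; slot 5 is free → place at 5.
749 hashes to 3; slot 3 is free → place at 3.
364 hashes to 3; 3 taken → place at 4.
245 hashes to 3; 3,4,5 taken → place at 6.
Table: [-, -, -, 749, 364, 907, 245]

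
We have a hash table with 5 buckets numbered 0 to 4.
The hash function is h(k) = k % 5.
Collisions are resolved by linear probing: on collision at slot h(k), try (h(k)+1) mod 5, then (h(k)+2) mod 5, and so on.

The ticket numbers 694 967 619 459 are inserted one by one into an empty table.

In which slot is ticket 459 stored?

1

Insert 694: h=4, slot 4 empty => index 4.
Insert 967: h=2, slot 2 empty => index 2.
Insert 619: h=4, slot 4 occupied => index 0.
Insert 459: h=4, slots 4,0 occupied => index 1.
Table: [619, 459, 967, _, 694]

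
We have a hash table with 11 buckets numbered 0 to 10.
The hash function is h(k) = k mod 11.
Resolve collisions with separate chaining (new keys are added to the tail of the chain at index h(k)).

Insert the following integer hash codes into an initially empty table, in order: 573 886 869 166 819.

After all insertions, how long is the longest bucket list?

573 -> bucket 1
886 -> bucket 6
869 -> bucket 0
166 -> bucket 1 (collision)
819 -> bucket 5
Final buckets:
0: 869
1: 573 -> 166
2: _
3: _
4: _
5: 819
6: 886
7: _
8: _
9: _
10: _

2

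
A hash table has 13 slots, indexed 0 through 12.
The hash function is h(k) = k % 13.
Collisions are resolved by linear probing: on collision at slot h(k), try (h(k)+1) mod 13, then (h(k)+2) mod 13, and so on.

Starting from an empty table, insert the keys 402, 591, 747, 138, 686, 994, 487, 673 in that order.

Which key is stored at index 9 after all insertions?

994

Insert 402: h=12, slot 12 empty -> index 12.
Insert 591: h=6, slot 6 empty -> index 6.
Insert 747: h=6, slot 6 occupied -> index 7.
Insert 138: h=8, slot 8 empty -> index 8.
Insert 686: h=10, slot 10 empty -> index 10.
Insert 994: h=6, slots 6,7,8 occupied -> index 9.
Insert 487: h=6, slots 6,7,8,9,10 occupied -> index 11.
Insert 673: h=10, slots 10,11,12 occupied -> index 0.
Table: [673, —, —, —, —, —, 591, 747, 138, 994, 686, 487, 402]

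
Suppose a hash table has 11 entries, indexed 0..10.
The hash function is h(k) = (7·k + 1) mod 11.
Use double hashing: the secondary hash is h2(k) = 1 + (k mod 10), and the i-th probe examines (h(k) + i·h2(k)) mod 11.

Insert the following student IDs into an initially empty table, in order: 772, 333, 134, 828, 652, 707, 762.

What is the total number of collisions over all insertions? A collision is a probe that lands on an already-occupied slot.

Insert 772: h=4, slot 4 empty => index 4.
Insert 333: h=0, slot 0 empty => index 0.
Insert 134: h=4, h2=5, slot 4 occupied => index 9.
Insert 828: h=0, h2=9, slots 0,9 occupied => index 7.
Insert 652: h=0, h2=3, slot 0 occupied => index 3.
Insert 707: h=0, h2=8, slot 0 occupied => index 8.
Insert 762: h=0, h2=3, slots 0,3 occupied => index 6.
Table: [333, -, -, 652, 772, -, 762, 828, 707, 134, -]

7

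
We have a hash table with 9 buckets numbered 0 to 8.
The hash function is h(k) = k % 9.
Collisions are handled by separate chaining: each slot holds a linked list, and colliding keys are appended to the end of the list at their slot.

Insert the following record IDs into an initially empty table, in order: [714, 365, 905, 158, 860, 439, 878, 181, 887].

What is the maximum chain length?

Insert 714: h=3, bucket 3 empty -> new chain.
Insert 365: h=5, bucket 5 empty -> new chain.
Insert 905: h=5, bucket 5 nonempty -> append to chain.
Insert 158: h=5, bucket 5 nonempty -> append to chain.
Insert 860: h=5, bucket 5 nonempty -> append to chain.
Insert 439: h=7, bucket 7 empty -> new chain.
Insert 878: h=5, bucket 5 nonempty -> append to chain.
Insert 181: h=1, bucket 1 empty -> new chain.
Insert 887: h=5, bucket 5 nonempty -> append to chain.
Final buckets:
0: ∅
1: 181
2: ∅
3: 714
4: ∅
5: 365 -> 905 -> 158 -> 860 -> 878 -> 887
6: ∅
7: 439
8: ∅

6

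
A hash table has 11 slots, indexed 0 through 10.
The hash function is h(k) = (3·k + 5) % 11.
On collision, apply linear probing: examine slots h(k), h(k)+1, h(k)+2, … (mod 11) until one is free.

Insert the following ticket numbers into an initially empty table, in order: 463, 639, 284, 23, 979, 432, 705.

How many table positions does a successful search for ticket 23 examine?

Insert 463: h=8, slot 8 empty → index 8.
Insert 639: h=8, slot 8 occupied → index 9.
Insert 284: h=10, slot 10 empty → index 10.
Insert 23: h=8, slots 8,9,10 occupied → index 0.
Insert 979: h=5, slot 5 empty → index 5.
Insert 432: h=3, slot 3 empty → index 3.
Insert 705: h=8, slots 8,9,10,0 occupied → index 1.
Table: [23, 705, ∅, 432, ∅, 979, ∅, ∅, 463, 639, 284]
Lookup 23: h=8, probe 8,9,10,0 → found at 0.

4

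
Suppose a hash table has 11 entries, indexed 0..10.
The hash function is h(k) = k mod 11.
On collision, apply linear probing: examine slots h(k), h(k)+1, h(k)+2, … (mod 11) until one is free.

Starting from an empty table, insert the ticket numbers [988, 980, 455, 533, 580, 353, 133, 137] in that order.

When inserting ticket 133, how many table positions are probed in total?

3

988 hashes to 9; slot 9 is free => place at 9.
980 hashes to 1; slot 1 is free => place at 1.
455 hashes to 4; slot 4 is free => place at 4.
533 hashes to 5; slot 5 is free => place at 5.
580 hashes to 8; slot 8 is free => place at 8.
353 hashes to 1; 1 taken => place at 2.
133 hashes to 1; 1,2 taken => place at 3.
137 hashes to 5; 5 taken => place at 6.
Table: [∅, 980, 353, 133, 455, 533, 137, ∅, 580, 988, ∅]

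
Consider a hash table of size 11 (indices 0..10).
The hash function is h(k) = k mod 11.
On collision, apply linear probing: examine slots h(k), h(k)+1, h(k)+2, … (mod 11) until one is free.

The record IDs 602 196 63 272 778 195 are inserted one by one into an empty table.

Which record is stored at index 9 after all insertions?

602: h=8 → slot 8
196: h=9 → slot 9
63: h=8, probe 8,9,10 → slot 10
272: h=8, probe 8,9,10,0 → slot 0
778: h=8, probe 8,9,10,0,1 → slot 1
195: h=8, probe 8,9,10,0,1,2 → slot 2
Table: [272, 778, 195, -, -, -, -, -, 602, 196, 63]

196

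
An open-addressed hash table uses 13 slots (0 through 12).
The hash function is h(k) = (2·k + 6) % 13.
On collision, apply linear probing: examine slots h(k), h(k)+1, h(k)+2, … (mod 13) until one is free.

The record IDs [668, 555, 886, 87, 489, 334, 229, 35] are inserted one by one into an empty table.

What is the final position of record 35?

668: h=3 -> slot 3
555: h=11 -> slot 11
886: h=10 -> slot 10
87: h=11, probe 11,12 -> slot 12
489: h=9 -> slot 9
334: h=11, probe 11,12,0 -> slot 0
229: h=9, probe 9,10,11,12,0,1 -> slot 1
35: h=11, probe 11,12,0,1,2 -> slot 2
Table: [334, 229, 35, 668, —, —, —, —, —, 489, 886, 555, 87]

2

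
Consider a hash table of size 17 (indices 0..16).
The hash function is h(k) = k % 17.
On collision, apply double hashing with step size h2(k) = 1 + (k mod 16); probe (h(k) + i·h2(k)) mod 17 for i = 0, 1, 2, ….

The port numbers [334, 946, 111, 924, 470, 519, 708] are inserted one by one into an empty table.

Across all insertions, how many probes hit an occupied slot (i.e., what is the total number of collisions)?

334: h=11 => slot 11
946: h=11, h2=3, probe 11,14 => slot 14
111: h=9 => slot 9
924: h=6 => slot 6
470: h=11, h2=7, probe 11,1 => slot 1
519: h=9, h2=8, probe 9,0 => slot 0
708: h=11, h2=5, probe 11,16 => slot 16
Table: [519, 470, -, -, -, -, 924, -, -, 111, -, 334, -, -, 946, -, 708]

4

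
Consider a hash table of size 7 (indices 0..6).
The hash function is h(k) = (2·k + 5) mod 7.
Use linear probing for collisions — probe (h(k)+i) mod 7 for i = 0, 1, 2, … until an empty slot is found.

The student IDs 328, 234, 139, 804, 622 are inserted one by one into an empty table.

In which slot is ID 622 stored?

0

Insert 328: h=3, slot 3 empty → index 3.
Insert 234: h=4, slot 4 empty → index 4.
Insert 139: h=3, slots 3,4 occupied → index 5.
Insert 804: h=3, slots 3,4,5 occupied → index 6.
Insert 622: h=3, slots 3,4,5,6 occupied → index 0.
Table: [622, _, _, 328, 234, 139, 804]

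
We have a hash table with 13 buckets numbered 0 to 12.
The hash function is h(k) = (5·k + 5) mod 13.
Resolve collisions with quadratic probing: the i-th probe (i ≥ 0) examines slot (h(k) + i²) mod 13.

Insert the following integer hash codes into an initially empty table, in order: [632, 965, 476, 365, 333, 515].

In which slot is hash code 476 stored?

Insert 632: h=6, slot 6 empty -> index 6.
Insert 965: h=7, slot 7 empty -> index 7.
Insert 476: h=6, slots 6,7 occupied -> index 10.
Insert 365: h=10, slot 10 occupied -> index 11.
Insert 333: h=6, slots 6,7,10 occupied -> index 2.
Insert 515: h=6, slots 6,7,10,2 occupied -> index 9.
Table: [-, -, 333, -, -, -, 632, 965, -, 515, 476, 365, -]

10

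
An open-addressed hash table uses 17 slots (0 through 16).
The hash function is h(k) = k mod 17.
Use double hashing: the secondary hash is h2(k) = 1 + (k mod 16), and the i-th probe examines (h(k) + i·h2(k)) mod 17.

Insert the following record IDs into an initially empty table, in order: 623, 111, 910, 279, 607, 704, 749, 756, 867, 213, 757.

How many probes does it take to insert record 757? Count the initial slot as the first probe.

4

623: h=11 → slot 11
111: h=9 → slot 9
910: h=9, h2=15, probe 9,7 → slot 7
279: h=7, h2=8, probe 7,15 → slot 15
607: h=12 → slot 12
704: h=7, h2=1, probe 7,8 → slot 8
749: h=1 → slot 1
756: h=8, h2=5, probe 8,13 → slot 13
867: h=0 → slot 0
213: h=9, h2=6, probe 9,15,4 → slot 4
757: h=9, h2=6, probe 9,15,4,10 → slot 10
Table: [867, 749, -, -, 213, -, -, 910, 704, 111, 757, 623, 607, 756, -, 279, -]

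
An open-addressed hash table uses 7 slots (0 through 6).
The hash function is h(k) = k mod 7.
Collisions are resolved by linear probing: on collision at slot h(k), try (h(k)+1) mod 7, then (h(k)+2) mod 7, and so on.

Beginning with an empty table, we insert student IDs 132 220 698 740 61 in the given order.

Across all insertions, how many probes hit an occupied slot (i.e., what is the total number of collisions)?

132: h=6 → slot 6
220: h=3 → slot 3
698: h=5 → slot 5
740: h=5, probe 5,6,0 → slot 0
61: h=5, probe 5,6,0,1 → slot 1
Table: [740, 61, _, 220, _, 698, 132]

5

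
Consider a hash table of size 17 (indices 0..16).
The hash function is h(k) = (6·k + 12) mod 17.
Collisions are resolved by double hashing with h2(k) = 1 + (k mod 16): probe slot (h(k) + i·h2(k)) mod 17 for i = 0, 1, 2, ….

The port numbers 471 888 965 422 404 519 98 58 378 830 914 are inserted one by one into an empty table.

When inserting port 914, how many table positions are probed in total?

Insert 471: h=16, slot 16 empty -> index 16.
Insert 888: h=2, slot 2 empty -> index 2.
Insert 965: h=5, slot 5 empty -> index 5.
Insert 422: h=11, slot 11 empty -> index 11.
Insert 404: h=5, h2=5, slot 5 occupied -> index 10.
Insert 519: h=15, slot 15 empty -> index 15.
Insert 98: h=5, h2=3, slot 5 occupied -> index 8.
Insert 58: h=3, slot 3 empty -> index 3.
Insert 378: h=2, h2=11, slot 2 occupied -> index 13.
Insert 830: h=11, h2=15, slot 11 occupied -> index 9.
Insert 914: h=5, h2=3, slots 5,8,11 occupied -> index 14.
Table: [-, -, 888, 58, -, 965, -, -, 98, 830, 404, 422, -, 378, 914, 519, 471]

4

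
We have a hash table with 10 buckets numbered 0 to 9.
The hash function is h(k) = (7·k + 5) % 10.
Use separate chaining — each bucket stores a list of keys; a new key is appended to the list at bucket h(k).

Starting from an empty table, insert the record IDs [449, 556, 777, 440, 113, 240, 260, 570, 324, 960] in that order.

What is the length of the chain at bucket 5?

5

Insert 449: h=8, bucket 8 empty -> new chain.
Insert 556: h=7, bucket 7 empty -> new chain.
Insert 777: h=4, bucket 4 empty -> new chain.
Insert 440: h=5, bucket 5 empty -> new chain.
Insert 113: h=6, bucket 6 empty -> new chain.
Insert 240: h=5, bucket 5 nonempty -> append to chain.
Insert 260: h=5, bucket 5 nonempty -> append to chain.
Insert 570: h=5, bucket 5 nonempty -> append to chain.
Insert 324: h=3, bucket 3 empty -> new chain.
Insert 960: h=5, bucket 5 nonempty -> append to chain.
Final buckets:
0: -
1: -
2: -
3: 324
4: 777
5: 440 -> 240 -> 260 -> 570 -> 960
6: 113
7: 556
8: 449
9: -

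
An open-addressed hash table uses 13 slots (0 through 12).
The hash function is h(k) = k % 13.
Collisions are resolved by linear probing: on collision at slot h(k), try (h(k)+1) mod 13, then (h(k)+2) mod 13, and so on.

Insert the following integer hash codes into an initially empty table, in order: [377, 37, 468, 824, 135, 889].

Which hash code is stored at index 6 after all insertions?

377: h=0 => slot 0
37: h=11 => slot 11
468: h=0, probe 0,1 => slot 1
824: h=5 => slot 5
135: h=5, probe 5,6 => slot 6
889: h=5, probe 5,6,7 => slot 7
Table: [377, 468, _, _, _, 824, 135, 889, _, _, _, 37, _]

135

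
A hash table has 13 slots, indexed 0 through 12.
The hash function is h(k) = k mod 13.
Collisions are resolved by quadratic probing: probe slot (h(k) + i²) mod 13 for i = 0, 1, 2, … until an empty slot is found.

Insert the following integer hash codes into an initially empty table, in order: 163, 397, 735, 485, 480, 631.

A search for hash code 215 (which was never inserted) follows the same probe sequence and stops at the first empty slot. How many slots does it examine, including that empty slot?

5

163: h=7 -> slot 7
397: h=7, probe 7,8 -> slot 8
735: h=7, probe 7,8,11 -> slot 11
485: h=4 -> slot 4
480: h=12 -> slot 12
631: h=7, probe 7,8,11,3 -> slot 3
Table: [∅, ∅, ∅, 631, 485, ∅, ∅, 163, 397, ∅, ∅, 735, 480]
Lookup 215: h=7, probe 7,8,11,3,10 → slot 10 empty, not found.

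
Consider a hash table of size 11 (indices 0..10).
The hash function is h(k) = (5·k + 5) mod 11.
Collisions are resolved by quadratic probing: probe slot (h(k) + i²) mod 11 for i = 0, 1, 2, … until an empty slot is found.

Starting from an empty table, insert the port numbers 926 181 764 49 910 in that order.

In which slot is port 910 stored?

Insert 926: h=4, slot 4 empty → index 4.
Insert 181: h=8, slot 8 empty → index 8.
Insert 764: h=8, slot 8 occupied → index 9.
Insert 49: h=8, slots 8,9 occupied → index 1.
Insert 910: h=1, slot 1 occupied → index 2.
Table: [-, 49, 910, -, 926, -, -, -, 181, 764, -]

2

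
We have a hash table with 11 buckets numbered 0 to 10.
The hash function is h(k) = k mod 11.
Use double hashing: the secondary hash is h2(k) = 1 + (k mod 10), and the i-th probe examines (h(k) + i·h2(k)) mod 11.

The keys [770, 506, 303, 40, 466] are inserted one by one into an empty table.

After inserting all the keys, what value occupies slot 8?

Insert 770: h=0, slot 0 empty -> index 0.
Insert 506: h=0, h2=7, slot 0 occupied -> index 7.
Insert 303: h=6, slot 6 empty -> index 6.
Insert 40: h=7, h2=1, slot 7 occupied -> index 8.
Insert 466: h=4, slot 4 empty -> index 4.
Table: [770, —, —, —, 466, —, 303, 506, 40, —, —]

40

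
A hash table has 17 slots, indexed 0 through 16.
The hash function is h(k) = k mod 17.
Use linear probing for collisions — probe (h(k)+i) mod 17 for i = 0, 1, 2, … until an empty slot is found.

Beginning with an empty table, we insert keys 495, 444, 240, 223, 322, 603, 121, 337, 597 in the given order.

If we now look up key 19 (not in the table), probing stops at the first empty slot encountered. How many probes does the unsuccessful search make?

8

Insert 495: h=2, slot 2 empty -> index 2.
Insert 444: h=2, slot 2 occupied -> index 3.
Insert 240: h=2, slots 2,3 occupied -> index 4.
Insert 223: h=2, slots 2,3,4 occupied -> index 5.
Insert 322: h=16, slot 16 empty -> index 16.
Insert 603: h=8, slot 8 empty -> index 8.
Insert 121: h=2, slots 2,3,4,5 occupied -> index 6.
Insert 337: h=14, slot 14 empty -> index 14.
Insert 597: h=2, slots 2,3,4,5,6 occupied -> index 7.
Table: [_, _, 495, 444, 240, 223, 121, 597, 603, _, _, _, _, _, 337, _, 322]
Lookup 19: h=2, probe 2,3,4,5,6,7,8,9 → slot 9 empty, not found.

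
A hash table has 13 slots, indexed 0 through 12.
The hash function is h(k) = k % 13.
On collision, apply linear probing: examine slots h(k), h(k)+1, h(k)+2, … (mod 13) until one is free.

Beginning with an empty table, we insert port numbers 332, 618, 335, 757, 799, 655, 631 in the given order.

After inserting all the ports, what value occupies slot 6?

Insert 332: h=7, slot 7 empty => index 7.
Insert 618: h=7, slot 7 occupied => index 8.
Insert 335: h=10, slot 10 empty => index 10.
Insert 757: h=3, slot 3 empty => index 3.
Insert 799: h=6, slot 6 empty => index 6.
Insert 655: h=5, slot 5 empty => index 5.
Insert 631: h=7, slots 7,8 occupied => index 9.
Table: [∅, ∅, ∅, 757, ∅, 655, 799, 332, 618, 631, 335, ∅, ∅]

799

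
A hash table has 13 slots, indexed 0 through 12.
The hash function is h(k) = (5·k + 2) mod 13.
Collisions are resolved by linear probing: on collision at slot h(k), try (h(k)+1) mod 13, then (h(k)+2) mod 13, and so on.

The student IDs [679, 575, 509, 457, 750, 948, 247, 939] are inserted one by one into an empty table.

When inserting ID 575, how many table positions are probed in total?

2

679 hashes to 4; slot 4 is free => place at 4.
575 hashes to 4; 4 taken => place at 5.
509 hashes to 12; slot 12 is free => place at 12.
457 hashes to 12; 12 taken => place at 0.
750 hashes to 8; slot 8 is free => place at 8.
948 hashes to 10; slot 10 is free => place at 10.
247 hashes to 2; slot 2 is free => place at 2.
939 hashes to 4; 4,5 taken => place at 6.
Table: [457, —, 247, —, 679, 575, 939, —, 750, —, 948, —, 509]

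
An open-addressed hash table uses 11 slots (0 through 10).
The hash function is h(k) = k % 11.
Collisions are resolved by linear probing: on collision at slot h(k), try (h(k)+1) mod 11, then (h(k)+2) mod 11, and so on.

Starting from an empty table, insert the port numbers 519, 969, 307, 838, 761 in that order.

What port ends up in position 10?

Insert 519: h=2, slot 2 empty => index 2.
Insert 969: h=1, slot 1 empty => index 1.
Insert 307: h=10, slot 10 empty => index 10.
Insert 838: h=2, slot 2 occupied => index 3.
Insert 761: h=2, slots 2,3 occupied => index 4.
Table: [∅, 969, 519, 838, 761, ∅, ∅, ∅, ∅, ∅, 307]

307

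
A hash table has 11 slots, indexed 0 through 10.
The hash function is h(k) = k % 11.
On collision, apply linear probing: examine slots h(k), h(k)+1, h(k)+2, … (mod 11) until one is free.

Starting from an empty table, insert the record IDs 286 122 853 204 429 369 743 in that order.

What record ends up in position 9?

743

286 hashes to 0; slot 0 is free -> place at 0.
122 hashes to 1; slot 1 is free -> place at 1.
853 hashes to 6; slot 6 is free -> place at 6.
204 hashes to 6; 6 taken -> place at 7.
429 hashes to 0; 0,1 taken -> place at 2.
369 hashes to 6; 6,7 taken -> place at 8.
743 hashes to 6; 6,7,8 taken -> place at 9.
Table: [286, 122, 429, —, —, —, 853, 204, 369, 743, —]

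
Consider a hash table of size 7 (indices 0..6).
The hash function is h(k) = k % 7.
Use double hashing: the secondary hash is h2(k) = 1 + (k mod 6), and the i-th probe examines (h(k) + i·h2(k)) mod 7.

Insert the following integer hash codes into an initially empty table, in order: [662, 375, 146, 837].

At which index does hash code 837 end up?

662: h=4 -> slot 4
375: h=4, h2=4, probe 4,1 -> slot 1
146: h=6 -> slot 6
837: h=4, h2=4, probe 4,1,5 -> slot 5
Table: [., 375, ., ., 662, 837, 146]

5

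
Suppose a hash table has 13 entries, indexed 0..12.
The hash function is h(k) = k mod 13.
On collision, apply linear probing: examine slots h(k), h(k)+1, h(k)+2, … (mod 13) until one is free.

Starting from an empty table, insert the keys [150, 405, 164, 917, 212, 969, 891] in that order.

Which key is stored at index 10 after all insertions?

969

150 hashes to 7; slot 7 is free → place at 7.
405 hashes to 2; slot 2 is free → place at 2.
164 hashes to 8; slot 8 is free → place at 8.
917 hashes to 7; 7,8 taken → place at 9.
212 hashes to 4; slot 4 is free → place at 4.
969 hashes to 7; 7,8,9 taken → place at 10.
891 hashes to 7; 7,8,9,10 taken → place at 11.
Table: [_, _, 405, _, 212, _, _, 150, 164, 917, 969, 891, _]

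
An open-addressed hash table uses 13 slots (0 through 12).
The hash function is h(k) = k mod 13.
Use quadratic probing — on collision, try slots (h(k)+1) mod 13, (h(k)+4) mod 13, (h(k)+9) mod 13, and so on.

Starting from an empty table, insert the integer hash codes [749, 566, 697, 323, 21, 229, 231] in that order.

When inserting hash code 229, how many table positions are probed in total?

749: h=8 → slot 8
566: h=7 → slot 7
697: h=8, probe 8,9 → slot 9
323: h=11 → slot 11
21: h=8, probe 8,9,12 → slot 12
229: h=8, probe 8,9,12,4 → slot 4
231: h=10 → slot 10
Table: [_, _, _, _, 229, _, _, 566, 749, 697, 231, 323, 21]

4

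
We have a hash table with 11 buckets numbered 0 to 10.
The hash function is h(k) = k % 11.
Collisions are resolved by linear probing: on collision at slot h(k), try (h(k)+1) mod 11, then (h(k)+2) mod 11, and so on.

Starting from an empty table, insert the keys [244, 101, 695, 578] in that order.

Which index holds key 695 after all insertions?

244 hashes to 2; slot 2 is free → place at 2.
101 hashes to 2; 2 taken → place at 3.
695 hashes to 2; 2,3 taken → place at 4.
578 hashes to 6; slot 6 is free → place at 6.
Table: [∅, ∅, 244, 101, 695, ∅, 578, ∅, ∅, ∅, ∅]

4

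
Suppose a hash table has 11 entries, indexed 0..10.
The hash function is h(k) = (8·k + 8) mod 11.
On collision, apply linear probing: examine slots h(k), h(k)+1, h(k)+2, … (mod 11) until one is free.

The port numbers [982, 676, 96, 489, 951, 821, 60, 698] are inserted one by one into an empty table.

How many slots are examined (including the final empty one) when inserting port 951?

4

982 hashes to 10; slot 10 is free -> place at 10.
676 hashes to 4; slot 4 is free -> place at 4.
96 hashes to 6; slot 6 is free -> place at 6.
489 hashes to 4; 4 taken -> place at 5.
951 hashes to 4; 4,5,6 taken -> place at 7.
821 hashes to 9; slot 9 is free -> place at 9.
60 hashes to 4; 4,5,6,7 taken -> place at 8.
698 hashes to 4; 4,5,6,7,8,9,10 taken -> place at 0.
Table: [698, -, -, -, 676, 489, 96, 951, 60, 821, 982]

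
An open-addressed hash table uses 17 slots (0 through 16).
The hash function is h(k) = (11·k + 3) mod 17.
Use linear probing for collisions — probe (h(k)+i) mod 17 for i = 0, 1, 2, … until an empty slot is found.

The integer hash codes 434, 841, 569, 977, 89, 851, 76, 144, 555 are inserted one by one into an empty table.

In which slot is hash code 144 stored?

10

434: h=0 -> slot 0
841: h=6 -> slot 6
569: h=6, probe 6,7 -> slot 7
977: h=6, probe 6,7,8 -> slot 8
89: h=13 -> slot 13
851: h=14 -> slot 14
76: h=6, probe 6,7,8,9 -> slot 9
144: h=6, probe 6,7,8,9,10 -> slot 10
555: h=5 -> slot 5
Table: [434, ∅, ∅, ∅, ∅, 555, 841, 569, 977, 76, 144, ∅, ∅, 89, 851, ∅, ∅]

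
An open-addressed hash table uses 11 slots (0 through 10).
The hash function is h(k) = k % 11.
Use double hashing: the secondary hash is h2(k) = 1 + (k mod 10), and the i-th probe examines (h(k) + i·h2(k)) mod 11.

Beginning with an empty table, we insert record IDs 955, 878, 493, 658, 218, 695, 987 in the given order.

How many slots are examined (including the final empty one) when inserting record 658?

Insert 955: h=9, slot 9 empty → index 9.
Insert 878: h=9, h2=9, slot 9 occupied → index 7.
Insert 493: h=9, h2=4, slot 9 occupied → index 2.
Insert 658: h=9, h2=9, slots 9,7 occupied → index 5.
Insert 218: h=9, h2=9, slots 9,7,5 occupied → index 3.
Insert 695: h=2, h2=6, slot 2 occupied → index 8.
Insert 987: h=8, h2=8, slots 8,5,2 occupied → index 10.
Table: [_, _, 493, 218, _, 658, _, 878, 695, 955, 987]

3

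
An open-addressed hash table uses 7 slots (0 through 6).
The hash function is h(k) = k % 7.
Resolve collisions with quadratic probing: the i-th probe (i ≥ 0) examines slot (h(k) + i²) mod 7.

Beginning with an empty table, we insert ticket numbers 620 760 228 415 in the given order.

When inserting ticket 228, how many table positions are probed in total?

620 hashes to 4; slot 4 is free -> place at 4.
760 hashes to 4; 4 taken -> place at 5.
228 hashes to 4; 4,5 taken -> place at 1.
415 hashes to 2; slot 2 is free -> place at 2.
Table: [—, 228, 415, —, 620, 760, —]

3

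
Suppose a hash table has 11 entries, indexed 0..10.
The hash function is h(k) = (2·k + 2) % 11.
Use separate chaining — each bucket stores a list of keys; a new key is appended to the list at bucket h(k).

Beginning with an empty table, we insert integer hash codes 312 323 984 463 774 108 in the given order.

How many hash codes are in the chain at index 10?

312 -> bucket 10
323 -> bucket 10 (collision)
984 -> bucket 1
463 -> bucket 4
774 -> bucket 10 (collision)
108 -> bucket 9
Final buckets:
0: —
1: 984
2: —
3: —
4: 463
5: —
6: —
7: —
8: —
9: 108
10: 312 -> 323 -> 774

3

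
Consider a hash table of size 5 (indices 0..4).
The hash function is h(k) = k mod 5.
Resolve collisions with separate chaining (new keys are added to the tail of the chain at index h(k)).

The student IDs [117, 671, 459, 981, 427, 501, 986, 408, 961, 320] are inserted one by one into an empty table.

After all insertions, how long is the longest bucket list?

5

Insert 117: h=2, bucket 2 empty → new chain.
Insert 671: h=1, bucket 1 empty → new chain.
Insert 459: h=4, bucket 4 empty → new chain.
Insert 981: h=1, bucket 1 nonempty → append to chain.
Insert 427: h=2, bucket 2 nonempty → append to chain.
Insert 501: h=1, bucket 1 nonempty → append to chain.
Insert 986: h=1, bucket 1 nonempty → append to chain.
Insert 408: h=3, bucket 3 empty → new chain.
Insert 961: h=1, bucket 1 nonempty → append to chain.
Insert 320: h=0, bucket 0 empty → new chain.
Final buckets:
0: 320
1: 671 -> 981 -> 501 -> 986 -> 961
2: 117 -> 427
3: 408
4: 459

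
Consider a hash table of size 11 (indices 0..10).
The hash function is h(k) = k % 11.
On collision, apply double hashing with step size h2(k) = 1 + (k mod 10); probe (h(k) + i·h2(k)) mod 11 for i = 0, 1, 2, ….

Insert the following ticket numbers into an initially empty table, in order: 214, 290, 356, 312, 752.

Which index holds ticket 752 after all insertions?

214 hashes to 5; slot 5 is free -> place at 5.
290 hashes to 4; slot 4 is free -> place at 4.
356 hashes to 4, h2=7; 4 taken -> place at 0.
312 hashes to 4, h2=3; 4 taken -> place at 7.
752 hashes to 4, h2=3; 4,7 taken -> place at 10.
Table: [356, ., ., ., 290, 214, ., 312, ., ., 752]

10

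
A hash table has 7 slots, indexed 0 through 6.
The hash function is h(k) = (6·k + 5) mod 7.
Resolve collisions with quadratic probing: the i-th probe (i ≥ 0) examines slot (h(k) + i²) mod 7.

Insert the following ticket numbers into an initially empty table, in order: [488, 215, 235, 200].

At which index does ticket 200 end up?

5

488: h=0 => slot 0
215: h=0, probe 0,1 => slot 1
235: h=1, probe 1,2 => slot 2
200: h=1, probe 1,2,5 => slot 5
Table: [488, 215, 235, —, —, 200, —]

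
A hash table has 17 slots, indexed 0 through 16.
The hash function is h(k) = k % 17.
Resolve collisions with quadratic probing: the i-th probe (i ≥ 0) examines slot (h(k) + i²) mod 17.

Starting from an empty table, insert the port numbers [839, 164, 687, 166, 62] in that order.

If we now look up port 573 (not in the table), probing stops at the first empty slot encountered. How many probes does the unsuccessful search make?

3

Insert 839: h=6, slot 6 empty -> index 6.
Insert 164: h=11, slot 11 empty -> index 11.
Insert 687: h=7, slot 7 empty -> index 7.
Insert 166: h=13, slot 13 empty -> index 13.
Insert 62: h=11, slot 11 occupied -> index 12.
Table: [_, _, _, _, _, _, 839, 687, _, _, _, 164, 62, 166, _, _, _]
Lookup 573: h=12, probe 12,13,16 → slot 16 empty, not found.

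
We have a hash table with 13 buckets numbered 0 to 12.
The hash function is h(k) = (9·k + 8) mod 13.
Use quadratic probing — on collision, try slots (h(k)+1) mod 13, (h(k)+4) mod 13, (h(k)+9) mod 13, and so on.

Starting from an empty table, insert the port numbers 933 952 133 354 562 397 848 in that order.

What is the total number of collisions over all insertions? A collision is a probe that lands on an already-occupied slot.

10

933: h=7 -> slot 7
952: h=9 -> slot 9
133: h=9, probe 9,10 -> slot 10
354: h=9, probe 9,10,0 -> slot 0
562: h=9, probe 9,10,0,5 -> slot 5
397: h=6 -> slot 6
848: h=9, probe 9,10,0,5,12 -> slot 12
Table: [354, ., ., ., ., 562, 397, 933, ., 952, 133, ., 848]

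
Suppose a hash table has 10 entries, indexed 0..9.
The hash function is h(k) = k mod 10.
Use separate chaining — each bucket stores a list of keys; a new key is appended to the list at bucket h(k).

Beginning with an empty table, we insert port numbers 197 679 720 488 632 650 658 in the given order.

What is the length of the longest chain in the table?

Insert 197: h=7, bucket 7 empty -> new chain.
Insert 679: h=9, bucket 9 empty -> new chain.
Insert 720: h=0, bucket 0 empty -> new chain.
Insert 488: h=8, bucket 8 empty -> new chain.
Insert 632: h=2, bucket 2 empty -> new chain.
Insert 650: h=0, bucket 0 nonempty -> append to chain.
Insert 658: h=8, bucket 8 nonempty -> append to chain.
Final buckets:
0: 720 -> 650
1: —
2: 632
3: —
4: —
5: —
6: —
7: 197
8: 488 -> 658
9: 679

2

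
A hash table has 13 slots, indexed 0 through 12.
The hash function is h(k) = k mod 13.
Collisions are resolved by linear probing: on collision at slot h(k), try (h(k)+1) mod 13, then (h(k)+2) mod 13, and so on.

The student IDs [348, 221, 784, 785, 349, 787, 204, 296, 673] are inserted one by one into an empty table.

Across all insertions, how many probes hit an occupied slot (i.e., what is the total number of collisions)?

Insert 348: h=10, slot 10 empty → index 10.
Insert 221: h=0, slot 0 empty → index 0.
Insert 784: h=4, slot 4 empty → index 4.
Insert 785: h=5, slot 5 empty → index 5.
Insert 349: h=11, slot 11 empty → index 11.
Insert 787: h=7, slot 7 empty → index 7.
Insert 204: h=9, slot 9 empty → index 9.
Insert 296: h=10, slots 10,11 occupied → index 12.
Insert 673: h=10, slots 10,11,12,0 occupied → index 1.
Table: [221, 673, ., ., 784, 785, ., 787, ., 204, 348, 349, 296]

6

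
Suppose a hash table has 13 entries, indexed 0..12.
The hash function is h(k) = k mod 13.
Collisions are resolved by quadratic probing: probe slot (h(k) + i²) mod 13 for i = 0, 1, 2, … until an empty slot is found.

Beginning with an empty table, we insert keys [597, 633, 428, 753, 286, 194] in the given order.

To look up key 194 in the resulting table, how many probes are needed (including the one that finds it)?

4

Insert 597: h=12, slot 12 empty → index 12.
Insert 633: h=9, slot 9 empty → index 9.
Insert 428: h=12, slot 12 occupied → index 0.
Insert 753: h=12, slots 12,0 occupied → index 3.
Insert 286: h=0, slot 0 occupied → index 1.
Insert 194: h=12, slots 12,0,3 occupied → index 8.
Table: [428, 286, ∅, 753, ∅, ∅, ∅, ∅, 194, 633, ∅, ∅, 597]
Lookup 194: h=12, probe 12,0,3,8 → found at 8.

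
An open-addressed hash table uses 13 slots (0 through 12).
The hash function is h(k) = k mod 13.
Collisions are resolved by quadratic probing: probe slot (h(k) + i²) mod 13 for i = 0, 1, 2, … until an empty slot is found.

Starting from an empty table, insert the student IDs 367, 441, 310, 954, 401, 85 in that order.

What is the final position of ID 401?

2

367: h=3 -> slot 3
441: h=12 -> slot 12
310: h=11 -> slot 11
954: h=5 -> slot 5
401: h=11, probe 11,12,2 -> slot 2
85: h=7 -> slot 7
Table: [-, -, 401, 367, -, 954, -, 85, -, -, -, 310, 441]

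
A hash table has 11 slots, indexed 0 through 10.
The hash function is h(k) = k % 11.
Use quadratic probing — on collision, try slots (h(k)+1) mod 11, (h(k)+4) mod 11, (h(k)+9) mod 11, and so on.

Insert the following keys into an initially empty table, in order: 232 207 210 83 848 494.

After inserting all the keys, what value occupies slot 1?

232

232 hashes to 1; slot 1 is free -> place at 1.
207 hashes to 9; slot 9 is free -> place at 9.
210 hashes to 1; 1 taken -> place at 2.
83 hashes to 6; slot 6 is free -> place at 6.
848 hashes to 1; 1,2 taken -> place at 5.
494 hashes to 10; slot 10 is free -> place at 10.
Table: [_, 232, 210, _, _, 848, 83, _, _, 207, 494]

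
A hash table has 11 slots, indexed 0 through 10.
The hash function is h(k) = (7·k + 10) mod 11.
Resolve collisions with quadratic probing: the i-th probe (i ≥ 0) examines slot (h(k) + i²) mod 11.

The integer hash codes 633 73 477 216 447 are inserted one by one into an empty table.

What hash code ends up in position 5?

633 hashes to 8; slot 8 is free => place at 8.
73 hashes to 4; slot 4 is free => place at 4.
477 hashes to 5; slot 5 is free => place at 5.
216 hashes to 4; 4,5,8 taken => place at 2.
447 hashes to 4; 4,5,8,2 taken => place at 9.
Table: [., ., 216, ., 73, 477, ., ., 633, 447, .]

477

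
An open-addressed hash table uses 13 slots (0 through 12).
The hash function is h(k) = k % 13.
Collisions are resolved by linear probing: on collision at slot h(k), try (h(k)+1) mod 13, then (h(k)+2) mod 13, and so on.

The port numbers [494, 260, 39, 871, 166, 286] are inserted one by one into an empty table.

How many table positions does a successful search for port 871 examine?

Insert 494: h=0, slot 0 empty -> index 0.
Insert 260: h=0, slot 0 occupied -> index 1.
Insert 39: h=0, slots 0,1 occupied -> index 2.
Insert 871: h=0, slots 0,1,2 occupied -> index 3.
Insert 166: h=10, slot 10 empty -> index 10.
Insert 286: h=0, slots 0,1,2,3 occupied -> index 4.
Table: [494, 260, 39, 871, 286, —, —, —, —, —, 166, —, —]
Lookup 871: h=0, probe 0,1,2,3 → found at 3.

4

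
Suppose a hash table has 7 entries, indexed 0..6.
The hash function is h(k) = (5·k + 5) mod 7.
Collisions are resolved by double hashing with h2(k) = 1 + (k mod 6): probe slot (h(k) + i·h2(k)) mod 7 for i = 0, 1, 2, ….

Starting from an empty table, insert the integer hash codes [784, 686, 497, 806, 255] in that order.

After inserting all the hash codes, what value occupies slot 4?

497

784: h=5 -> slot 5
686: h=5, h2=3, probe 5,1 -> slot 1
497: h=5, h2=6, probe 5,4 -> slot 4
806: h=3 -> slot 3
255: h=6 -> slot 6
Table: [., 686, ., 806, 497, 784, 255]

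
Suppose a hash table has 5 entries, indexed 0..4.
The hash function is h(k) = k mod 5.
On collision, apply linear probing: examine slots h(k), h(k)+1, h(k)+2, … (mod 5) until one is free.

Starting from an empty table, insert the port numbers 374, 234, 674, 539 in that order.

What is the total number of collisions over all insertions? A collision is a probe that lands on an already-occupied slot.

374: h=4 → slot 4
234: h=4, probe 4,0 → slot 0
674: h=4, probe 4,0,1 → slot 1
539: h=4, probe 4,0,1,2 → slot 2
Table: [234, 674, 539, ∅, 374]

6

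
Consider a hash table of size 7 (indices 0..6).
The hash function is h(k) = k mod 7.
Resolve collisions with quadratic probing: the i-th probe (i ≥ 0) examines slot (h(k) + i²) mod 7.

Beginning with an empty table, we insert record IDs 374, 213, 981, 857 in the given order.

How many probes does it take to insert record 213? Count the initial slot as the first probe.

2

374: h=3 => slot 3
213: h=3, probe 3,4 => slot 4
981: h=1 => slot 1
857: h=3, probe 3,4,0 => slot 0
Table: [857, 981, -, 374, 213, -, -]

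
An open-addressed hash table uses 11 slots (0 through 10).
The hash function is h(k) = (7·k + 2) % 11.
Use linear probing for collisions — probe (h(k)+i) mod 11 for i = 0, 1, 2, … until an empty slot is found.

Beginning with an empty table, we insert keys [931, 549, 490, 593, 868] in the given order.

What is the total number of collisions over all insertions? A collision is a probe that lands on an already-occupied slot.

Insert 931: h=7, slot 7 empty => index 7.
Insert 549: h=6, slot 6 empty => index 6.
Insert 490: h=0, slot 0 empty => index 0.
Insert 593: h=6, slots 6,7 occupied => index 8.
Insert 868: h=6, slots 6,7,8 occupied => index 9.
Table: [490, ., ., ., ., ., 549, 931, 593, 868, .]

5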